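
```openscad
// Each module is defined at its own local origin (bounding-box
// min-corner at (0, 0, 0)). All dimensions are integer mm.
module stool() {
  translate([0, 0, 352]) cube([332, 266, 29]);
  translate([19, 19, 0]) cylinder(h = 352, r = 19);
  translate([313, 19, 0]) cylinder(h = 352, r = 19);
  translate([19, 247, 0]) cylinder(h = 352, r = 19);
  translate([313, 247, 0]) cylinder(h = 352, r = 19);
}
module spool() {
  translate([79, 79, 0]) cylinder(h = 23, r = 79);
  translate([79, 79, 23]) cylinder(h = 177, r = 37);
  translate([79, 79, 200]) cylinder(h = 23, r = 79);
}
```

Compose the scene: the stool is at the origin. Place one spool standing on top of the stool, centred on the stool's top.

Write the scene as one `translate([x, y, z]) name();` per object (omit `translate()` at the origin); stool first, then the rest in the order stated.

stool();
translate([87, 54, 381]) spool();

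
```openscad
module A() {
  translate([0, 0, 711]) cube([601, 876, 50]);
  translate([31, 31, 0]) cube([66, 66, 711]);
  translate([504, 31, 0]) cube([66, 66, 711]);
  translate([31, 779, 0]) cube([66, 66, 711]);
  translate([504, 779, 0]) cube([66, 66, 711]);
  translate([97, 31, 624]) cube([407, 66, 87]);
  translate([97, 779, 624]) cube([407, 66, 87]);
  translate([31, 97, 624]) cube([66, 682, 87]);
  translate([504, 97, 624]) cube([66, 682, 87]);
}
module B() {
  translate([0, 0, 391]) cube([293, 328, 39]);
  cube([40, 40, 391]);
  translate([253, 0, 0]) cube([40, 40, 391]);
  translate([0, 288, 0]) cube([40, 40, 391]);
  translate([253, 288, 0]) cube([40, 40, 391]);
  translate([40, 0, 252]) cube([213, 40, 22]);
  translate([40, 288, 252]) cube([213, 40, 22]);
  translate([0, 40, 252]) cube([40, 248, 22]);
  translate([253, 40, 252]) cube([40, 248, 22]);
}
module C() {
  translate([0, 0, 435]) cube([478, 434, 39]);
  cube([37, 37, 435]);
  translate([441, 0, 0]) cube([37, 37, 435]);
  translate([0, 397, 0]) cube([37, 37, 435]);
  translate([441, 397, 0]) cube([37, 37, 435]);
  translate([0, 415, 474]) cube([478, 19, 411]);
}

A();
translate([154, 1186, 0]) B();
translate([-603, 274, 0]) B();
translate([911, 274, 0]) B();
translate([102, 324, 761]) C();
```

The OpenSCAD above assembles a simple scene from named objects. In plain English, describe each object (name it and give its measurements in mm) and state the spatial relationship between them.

A is a table with a 601×876 mm rectangular top, 50 mm thick, top surface at z = 761 mm, supported by four 66×66 mm square legs, each inset 31 mm from the nearest pair of top edges, running from the floor. Four apron rails, 66 mm thick and 87 mm tall, run between adjacent legs with their top edges flush with the underside of the top and their outer faces flush with the legs' outer faces.

B is a simple wooden stool: a rectangular seat 293 mm (x) by 328 mm (y), 39 mm thick, top face at z = 430 mm, on four square legs, each 40×40 mm in cross-section. The legs rest on z = 0, each flush with a corner of the seat. Four stretchers, 40 mm wide and 22 mm tall, connect adjacent legs with their undersides at z = 252 mm, each running between the inner faces of the legs it joins and aligned with the legs' outer faces on the other axis.

C is a chair: 478×434 mm seat, 39 mm thick, top at z = 474 mm, on four 37 mm square corner legs flush with the seat edges. A 19 mm thick backrest slab spans the full seat width, extending 411 mm above the seat top, its back face flush with the seat's +y edge.

Three stools sit around the table at the +y, −x, +x sides. The chair is on top of the table.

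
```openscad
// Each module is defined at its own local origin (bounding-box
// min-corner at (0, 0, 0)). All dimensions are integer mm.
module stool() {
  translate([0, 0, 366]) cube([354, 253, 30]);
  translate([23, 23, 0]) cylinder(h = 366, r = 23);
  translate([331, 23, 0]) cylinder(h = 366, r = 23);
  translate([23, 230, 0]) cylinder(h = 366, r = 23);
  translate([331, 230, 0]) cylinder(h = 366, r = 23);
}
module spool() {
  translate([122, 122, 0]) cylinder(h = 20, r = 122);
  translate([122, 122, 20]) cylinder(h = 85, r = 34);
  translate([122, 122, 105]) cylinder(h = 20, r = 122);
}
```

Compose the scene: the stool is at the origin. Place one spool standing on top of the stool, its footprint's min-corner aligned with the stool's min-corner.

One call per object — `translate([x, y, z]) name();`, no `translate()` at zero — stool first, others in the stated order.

stool();
translate([0, 0, 396]) spool();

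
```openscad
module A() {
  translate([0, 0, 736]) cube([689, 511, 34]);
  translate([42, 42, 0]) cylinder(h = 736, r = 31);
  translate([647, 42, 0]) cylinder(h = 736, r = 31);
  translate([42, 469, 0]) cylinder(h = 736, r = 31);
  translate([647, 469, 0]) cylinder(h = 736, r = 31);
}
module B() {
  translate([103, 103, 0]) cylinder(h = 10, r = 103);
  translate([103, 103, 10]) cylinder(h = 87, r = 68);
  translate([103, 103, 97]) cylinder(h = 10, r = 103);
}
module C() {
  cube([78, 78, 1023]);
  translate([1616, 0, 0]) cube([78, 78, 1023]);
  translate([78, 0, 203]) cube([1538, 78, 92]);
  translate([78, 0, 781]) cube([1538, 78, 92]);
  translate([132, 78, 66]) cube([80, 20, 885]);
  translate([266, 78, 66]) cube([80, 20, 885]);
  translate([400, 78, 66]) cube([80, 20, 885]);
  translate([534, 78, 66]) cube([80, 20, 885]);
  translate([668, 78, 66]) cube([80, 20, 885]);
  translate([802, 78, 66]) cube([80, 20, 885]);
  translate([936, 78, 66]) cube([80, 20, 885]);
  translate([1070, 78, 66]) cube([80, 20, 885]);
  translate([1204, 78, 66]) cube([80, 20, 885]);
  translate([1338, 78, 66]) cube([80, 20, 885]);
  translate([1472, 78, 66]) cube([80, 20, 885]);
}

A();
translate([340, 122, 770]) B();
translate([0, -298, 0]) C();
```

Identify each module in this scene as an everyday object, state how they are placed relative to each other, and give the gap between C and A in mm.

A is a table. B is a spool. C is a fence section. The spool is on top of the table. The fence section is on the floor beside the table on its −y side. The gap between the fence section and the table is 200 mm.

The fence section's nearest face is 200 mm from the table's −y face.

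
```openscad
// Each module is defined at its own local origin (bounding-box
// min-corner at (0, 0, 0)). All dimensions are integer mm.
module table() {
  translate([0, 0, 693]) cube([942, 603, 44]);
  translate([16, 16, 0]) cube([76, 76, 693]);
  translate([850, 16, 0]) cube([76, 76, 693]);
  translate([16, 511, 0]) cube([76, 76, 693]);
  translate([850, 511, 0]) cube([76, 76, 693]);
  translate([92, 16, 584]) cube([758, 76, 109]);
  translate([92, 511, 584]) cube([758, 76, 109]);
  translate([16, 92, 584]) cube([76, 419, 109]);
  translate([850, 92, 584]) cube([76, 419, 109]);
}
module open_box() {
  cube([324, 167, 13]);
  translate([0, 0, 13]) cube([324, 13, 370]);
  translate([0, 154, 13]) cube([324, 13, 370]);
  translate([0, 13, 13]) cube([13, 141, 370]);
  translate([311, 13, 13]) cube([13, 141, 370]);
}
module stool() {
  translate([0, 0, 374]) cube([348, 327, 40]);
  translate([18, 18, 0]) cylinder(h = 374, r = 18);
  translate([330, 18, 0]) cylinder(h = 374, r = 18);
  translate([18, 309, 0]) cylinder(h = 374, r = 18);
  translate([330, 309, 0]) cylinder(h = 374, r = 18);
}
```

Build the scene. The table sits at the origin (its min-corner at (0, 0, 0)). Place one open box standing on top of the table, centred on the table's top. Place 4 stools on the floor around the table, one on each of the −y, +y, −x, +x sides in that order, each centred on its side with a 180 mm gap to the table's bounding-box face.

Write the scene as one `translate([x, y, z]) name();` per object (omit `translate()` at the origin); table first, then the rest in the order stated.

table();
translate([309, 218, 737]) open_box();
translate([297, -507, 0]) stool();
translate([297, 783, 0]) stool();
translate([-528, 138, 0]) stool();
translate([1122, 138, 0]) stool();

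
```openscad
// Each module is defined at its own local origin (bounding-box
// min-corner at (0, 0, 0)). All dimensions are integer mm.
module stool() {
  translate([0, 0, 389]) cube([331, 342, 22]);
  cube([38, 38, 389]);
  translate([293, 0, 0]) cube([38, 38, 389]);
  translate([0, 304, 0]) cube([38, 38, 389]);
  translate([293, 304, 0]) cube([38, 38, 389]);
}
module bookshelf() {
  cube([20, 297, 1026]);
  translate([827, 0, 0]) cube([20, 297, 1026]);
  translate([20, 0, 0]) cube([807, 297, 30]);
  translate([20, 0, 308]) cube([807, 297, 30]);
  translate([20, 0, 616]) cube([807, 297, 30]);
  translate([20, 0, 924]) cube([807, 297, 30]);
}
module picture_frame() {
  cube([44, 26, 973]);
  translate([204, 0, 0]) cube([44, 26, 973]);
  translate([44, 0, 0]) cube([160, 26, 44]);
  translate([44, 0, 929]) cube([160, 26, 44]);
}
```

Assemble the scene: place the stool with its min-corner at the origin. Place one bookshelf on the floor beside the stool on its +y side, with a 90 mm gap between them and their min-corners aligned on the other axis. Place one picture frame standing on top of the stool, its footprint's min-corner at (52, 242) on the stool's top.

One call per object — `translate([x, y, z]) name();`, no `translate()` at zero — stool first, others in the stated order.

stool();
translate([0, 432, 0]) bookshelf();
translate([52, 242, 411]) picture_frame();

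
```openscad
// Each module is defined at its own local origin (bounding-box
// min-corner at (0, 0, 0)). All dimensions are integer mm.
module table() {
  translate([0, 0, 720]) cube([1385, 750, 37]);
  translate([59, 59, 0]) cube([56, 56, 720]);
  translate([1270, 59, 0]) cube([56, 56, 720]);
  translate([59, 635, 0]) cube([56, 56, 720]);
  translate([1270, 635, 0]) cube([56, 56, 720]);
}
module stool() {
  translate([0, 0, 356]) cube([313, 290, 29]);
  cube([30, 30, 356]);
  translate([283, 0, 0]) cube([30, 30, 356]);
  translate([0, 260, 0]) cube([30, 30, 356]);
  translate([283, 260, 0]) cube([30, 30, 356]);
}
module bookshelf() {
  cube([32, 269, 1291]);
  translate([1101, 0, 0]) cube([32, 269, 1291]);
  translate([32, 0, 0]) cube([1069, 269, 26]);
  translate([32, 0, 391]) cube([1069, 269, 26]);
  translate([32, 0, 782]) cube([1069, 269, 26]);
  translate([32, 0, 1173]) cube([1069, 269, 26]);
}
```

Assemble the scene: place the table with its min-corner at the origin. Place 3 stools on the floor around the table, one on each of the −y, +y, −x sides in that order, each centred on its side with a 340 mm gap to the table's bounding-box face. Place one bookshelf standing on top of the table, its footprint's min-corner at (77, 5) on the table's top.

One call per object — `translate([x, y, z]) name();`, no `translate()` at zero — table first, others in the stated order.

table();
translate([536, -630, 0]) stool();
translate([536, 1090, 0]) stool();
translate([-653, 230, 0]) stool();
translate([77, 5, 757]) bookshelf();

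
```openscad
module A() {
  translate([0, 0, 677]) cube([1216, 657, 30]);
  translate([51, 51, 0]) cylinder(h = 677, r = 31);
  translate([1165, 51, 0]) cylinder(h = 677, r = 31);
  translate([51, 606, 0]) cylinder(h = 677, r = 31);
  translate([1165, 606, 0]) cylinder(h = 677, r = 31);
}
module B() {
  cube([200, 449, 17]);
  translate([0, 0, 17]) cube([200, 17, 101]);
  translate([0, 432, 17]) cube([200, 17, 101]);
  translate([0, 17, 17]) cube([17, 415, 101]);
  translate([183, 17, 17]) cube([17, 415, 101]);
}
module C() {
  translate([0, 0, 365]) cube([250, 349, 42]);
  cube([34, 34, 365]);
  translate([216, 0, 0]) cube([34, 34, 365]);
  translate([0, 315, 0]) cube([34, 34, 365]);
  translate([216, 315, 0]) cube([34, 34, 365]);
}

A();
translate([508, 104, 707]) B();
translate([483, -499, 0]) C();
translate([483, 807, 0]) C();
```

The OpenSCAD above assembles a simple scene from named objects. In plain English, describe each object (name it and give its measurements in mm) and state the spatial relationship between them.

A is a table: top 1216 mm (x) × 657 mm (y), 30 mm thick, upper face at z = 707 mm, on four round legs of 62 mm diameter, each leg's bounding box inset 20 mm from the nearest pair of top edges, running from z = 0 to the bottom of the top.

B is an open storage box with external size 200×449×118 mm and wall thickness 17 mm (the base is also 17 mm thick). The base covers the whole footprint; the four walls stand on the base, with the y-facing walls full-width and the x-facing walls fitting between their inner faces.

C is a simple wooden stool: a rectangular seat 250 mm (x) by 349 mm (y), 42 mm thick, top face at z = 407 mm, on four square legs, each 34×34 mm in cross-section. The legs rest on z = 0, each flush with a corner of the seat.

The open box is on top of the table, centred. Two stools sit around the table at the −y, +y sides.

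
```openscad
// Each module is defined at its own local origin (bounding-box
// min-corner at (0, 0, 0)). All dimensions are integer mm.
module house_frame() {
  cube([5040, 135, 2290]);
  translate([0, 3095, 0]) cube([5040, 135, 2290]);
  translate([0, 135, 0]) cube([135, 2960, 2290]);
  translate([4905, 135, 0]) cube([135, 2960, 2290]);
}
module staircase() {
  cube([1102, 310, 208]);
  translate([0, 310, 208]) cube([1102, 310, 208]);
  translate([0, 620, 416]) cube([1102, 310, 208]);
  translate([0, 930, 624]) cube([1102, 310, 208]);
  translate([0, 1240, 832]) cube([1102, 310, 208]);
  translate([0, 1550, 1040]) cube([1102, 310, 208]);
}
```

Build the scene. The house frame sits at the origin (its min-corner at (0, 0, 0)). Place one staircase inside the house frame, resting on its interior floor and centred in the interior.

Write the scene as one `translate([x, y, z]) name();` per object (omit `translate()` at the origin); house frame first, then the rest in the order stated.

house_frame();
translate([1969, 685, 0]) staircase();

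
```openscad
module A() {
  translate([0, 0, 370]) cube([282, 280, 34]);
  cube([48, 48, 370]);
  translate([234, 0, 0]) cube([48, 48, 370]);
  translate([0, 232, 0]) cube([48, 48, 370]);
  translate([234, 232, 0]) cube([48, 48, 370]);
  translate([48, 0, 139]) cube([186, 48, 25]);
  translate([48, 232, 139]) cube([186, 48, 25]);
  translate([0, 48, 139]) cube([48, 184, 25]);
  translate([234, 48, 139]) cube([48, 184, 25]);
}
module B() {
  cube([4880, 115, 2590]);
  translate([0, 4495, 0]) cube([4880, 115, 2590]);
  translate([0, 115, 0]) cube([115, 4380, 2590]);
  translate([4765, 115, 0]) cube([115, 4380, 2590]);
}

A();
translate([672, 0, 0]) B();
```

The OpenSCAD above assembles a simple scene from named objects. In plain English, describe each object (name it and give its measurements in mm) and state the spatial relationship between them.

A is a four-legged stool. The seat is a 282×280×34 mm slab whose top surface is at z = 404 mm; four square legs, each 48×48 mm in cross-section, run from the floor (z = 0) to the underside of the seat, each flush with a corner of the seat. Four stretchers, 48 mm wide and 25 mm tall, connect adjacent legs with their undersides at z = 139 mm, each running between the inner faces of the legs it joins and aligned with the legs' outer faces on the other axis.

B is the wall frame of a small rectangular building: four walls, each 2590 mm tall and 115 mm thick, enclosing a footprint 4880 mm (x) by 4610 mm (y) outside-to-outside, with no floor or roof. The front and back walls (the −y and +y sides) span the full width; the two side walls fit between them.

The house frame is on the floor beside the stool on its +x side.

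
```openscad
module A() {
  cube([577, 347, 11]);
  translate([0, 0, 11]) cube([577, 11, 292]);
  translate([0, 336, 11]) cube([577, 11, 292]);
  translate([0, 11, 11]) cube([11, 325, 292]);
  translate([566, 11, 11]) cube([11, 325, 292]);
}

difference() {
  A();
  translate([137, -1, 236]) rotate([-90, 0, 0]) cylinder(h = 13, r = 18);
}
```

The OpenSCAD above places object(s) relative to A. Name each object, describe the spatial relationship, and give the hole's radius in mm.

The subtracted cylinder has r = 18 mm.

A is an open box. The open box has a circular hole through its front wall. The hole's radius is 18 mm.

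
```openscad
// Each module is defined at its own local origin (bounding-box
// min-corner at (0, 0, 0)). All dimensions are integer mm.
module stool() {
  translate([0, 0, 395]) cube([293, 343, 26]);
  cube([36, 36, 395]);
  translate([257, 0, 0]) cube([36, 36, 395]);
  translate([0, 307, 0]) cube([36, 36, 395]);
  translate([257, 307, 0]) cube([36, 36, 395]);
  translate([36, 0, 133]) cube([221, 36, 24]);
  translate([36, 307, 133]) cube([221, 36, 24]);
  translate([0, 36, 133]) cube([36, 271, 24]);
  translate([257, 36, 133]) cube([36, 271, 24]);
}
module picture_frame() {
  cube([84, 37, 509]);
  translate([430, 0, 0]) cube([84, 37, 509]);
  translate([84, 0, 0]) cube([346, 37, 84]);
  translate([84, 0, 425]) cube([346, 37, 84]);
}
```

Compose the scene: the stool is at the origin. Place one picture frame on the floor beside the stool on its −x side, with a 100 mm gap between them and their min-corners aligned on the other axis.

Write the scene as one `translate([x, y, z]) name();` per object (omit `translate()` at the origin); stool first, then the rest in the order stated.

stool();
translate([-614, 0, 0]) picture_frame();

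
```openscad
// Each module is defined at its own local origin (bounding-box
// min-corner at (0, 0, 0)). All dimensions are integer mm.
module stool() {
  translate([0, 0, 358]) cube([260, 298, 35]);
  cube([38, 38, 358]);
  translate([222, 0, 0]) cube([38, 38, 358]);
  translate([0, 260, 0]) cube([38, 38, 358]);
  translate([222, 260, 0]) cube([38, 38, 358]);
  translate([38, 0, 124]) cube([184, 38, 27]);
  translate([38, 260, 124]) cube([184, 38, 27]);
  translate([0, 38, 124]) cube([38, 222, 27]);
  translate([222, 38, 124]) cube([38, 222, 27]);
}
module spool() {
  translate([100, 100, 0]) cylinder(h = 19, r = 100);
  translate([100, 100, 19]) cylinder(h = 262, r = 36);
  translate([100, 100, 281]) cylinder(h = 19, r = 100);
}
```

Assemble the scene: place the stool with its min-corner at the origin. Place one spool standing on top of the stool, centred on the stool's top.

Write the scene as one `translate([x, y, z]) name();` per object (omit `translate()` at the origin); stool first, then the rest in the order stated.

stool();
translate([30, 49, 393]) spool();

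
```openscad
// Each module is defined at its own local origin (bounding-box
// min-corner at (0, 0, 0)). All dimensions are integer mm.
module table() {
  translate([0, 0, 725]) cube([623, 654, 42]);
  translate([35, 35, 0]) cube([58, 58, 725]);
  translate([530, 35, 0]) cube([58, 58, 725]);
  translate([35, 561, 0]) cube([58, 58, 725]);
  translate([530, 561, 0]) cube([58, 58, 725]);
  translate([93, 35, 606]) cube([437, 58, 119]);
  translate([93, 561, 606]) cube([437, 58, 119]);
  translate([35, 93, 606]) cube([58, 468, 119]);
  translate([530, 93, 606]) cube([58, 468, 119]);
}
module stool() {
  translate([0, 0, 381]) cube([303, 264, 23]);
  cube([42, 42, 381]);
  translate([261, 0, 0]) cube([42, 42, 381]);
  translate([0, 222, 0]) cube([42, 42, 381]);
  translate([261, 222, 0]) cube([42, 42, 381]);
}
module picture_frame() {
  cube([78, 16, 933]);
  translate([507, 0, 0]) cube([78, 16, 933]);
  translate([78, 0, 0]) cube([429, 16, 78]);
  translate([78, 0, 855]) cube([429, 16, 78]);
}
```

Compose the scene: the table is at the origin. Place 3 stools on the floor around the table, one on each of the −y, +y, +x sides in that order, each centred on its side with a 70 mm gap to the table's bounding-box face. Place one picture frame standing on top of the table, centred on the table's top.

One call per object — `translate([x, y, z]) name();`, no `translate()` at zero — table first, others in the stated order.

table();
translate([160, -334, 0]) stool();
translate([160, 724, 0]) stool();
translate([693, 195, 0]) stool();
translate([19, 319, 767]) picture_frame();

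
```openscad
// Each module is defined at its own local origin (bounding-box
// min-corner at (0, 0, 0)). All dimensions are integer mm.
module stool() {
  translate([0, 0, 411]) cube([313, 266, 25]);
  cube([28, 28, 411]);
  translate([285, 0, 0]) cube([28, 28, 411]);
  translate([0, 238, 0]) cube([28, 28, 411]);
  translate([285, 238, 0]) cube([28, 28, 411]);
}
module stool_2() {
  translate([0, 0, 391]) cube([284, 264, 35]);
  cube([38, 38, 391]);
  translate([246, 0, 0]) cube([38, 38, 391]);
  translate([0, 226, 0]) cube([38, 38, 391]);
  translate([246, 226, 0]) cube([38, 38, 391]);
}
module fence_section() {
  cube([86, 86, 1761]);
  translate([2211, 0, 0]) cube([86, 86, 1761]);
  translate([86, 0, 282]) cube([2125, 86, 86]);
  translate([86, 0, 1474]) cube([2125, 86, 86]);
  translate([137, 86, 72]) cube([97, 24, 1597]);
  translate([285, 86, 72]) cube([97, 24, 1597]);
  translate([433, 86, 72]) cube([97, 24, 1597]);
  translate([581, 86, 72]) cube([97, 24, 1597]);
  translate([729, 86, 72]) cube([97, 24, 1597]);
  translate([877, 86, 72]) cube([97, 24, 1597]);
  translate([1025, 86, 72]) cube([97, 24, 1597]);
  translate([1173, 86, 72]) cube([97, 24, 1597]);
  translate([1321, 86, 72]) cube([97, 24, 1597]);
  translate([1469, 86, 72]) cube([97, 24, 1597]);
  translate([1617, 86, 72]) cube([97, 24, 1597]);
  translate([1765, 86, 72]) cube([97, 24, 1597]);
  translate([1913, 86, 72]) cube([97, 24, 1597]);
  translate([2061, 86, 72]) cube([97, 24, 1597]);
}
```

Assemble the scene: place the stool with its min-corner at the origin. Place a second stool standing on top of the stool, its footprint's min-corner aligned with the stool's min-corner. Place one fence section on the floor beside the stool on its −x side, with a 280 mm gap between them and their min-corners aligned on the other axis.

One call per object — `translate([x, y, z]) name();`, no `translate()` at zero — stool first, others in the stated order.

stool();
translate([0, 0, 436]) stool_2();
translate([-2577, 0, 0]) fence_section();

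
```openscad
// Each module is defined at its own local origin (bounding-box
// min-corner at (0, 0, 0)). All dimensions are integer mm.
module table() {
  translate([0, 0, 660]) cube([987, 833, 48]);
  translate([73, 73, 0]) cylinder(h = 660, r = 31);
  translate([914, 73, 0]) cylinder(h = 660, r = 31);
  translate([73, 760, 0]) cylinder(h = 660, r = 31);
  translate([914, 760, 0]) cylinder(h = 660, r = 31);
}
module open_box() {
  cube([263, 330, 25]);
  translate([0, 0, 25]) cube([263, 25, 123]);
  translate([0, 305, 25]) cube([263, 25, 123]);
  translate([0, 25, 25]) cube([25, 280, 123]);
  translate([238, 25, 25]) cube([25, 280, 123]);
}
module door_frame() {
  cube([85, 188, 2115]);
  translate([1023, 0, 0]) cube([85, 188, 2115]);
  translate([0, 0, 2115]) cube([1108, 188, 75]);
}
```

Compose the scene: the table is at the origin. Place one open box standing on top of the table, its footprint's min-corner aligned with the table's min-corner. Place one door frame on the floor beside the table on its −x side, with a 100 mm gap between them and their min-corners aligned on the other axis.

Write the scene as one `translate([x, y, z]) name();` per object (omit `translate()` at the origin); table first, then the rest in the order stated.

table();
translate([0, 0, 708]) open_box();
translate([-1208, 0, 0]) door_frame();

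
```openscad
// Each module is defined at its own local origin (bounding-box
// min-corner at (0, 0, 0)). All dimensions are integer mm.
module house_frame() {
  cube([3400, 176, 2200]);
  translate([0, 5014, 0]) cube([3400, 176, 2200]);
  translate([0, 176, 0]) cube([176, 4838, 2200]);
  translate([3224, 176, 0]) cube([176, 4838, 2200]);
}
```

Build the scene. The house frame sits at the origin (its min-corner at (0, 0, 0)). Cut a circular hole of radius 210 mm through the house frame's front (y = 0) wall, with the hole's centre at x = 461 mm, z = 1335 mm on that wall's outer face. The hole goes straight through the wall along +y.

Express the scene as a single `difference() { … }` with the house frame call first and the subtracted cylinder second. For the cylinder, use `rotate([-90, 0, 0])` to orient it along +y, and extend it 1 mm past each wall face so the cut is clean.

difference() {
  house_frame();
  translate([461, -1, 1335]) rotate([-90, 0, 0]) cylinder(h = 178, r = 210);
}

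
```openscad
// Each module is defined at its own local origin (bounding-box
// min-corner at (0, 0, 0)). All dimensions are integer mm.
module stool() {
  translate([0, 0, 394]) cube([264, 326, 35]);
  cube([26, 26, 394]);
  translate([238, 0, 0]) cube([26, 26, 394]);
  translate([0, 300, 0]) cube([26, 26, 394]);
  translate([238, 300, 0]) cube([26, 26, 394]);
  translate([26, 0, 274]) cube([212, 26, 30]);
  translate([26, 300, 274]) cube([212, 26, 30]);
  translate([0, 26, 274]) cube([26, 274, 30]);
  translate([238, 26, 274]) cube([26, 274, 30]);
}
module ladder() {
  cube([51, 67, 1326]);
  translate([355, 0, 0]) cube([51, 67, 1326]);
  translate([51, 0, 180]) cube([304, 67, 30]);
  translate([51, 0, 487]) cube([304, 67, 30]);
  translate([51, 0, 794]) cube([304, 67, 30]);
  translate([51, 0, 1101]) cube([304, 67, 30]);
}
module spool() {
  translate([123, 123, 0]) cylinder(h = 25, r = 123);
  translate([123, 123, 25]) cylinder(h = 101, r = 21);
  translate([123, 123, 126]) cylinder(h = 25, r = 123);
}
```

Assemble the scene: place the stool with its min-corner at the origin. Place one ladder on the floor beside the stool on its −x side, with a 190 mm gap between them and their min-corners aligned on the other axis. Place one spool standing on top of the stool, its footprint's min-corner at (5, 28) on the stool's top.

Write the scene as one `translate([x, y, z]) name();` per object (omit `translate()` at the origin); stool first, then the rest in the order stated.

stool();
translate([-596, 0, 0]) ladder();
translate([5, 28, 429]) spool();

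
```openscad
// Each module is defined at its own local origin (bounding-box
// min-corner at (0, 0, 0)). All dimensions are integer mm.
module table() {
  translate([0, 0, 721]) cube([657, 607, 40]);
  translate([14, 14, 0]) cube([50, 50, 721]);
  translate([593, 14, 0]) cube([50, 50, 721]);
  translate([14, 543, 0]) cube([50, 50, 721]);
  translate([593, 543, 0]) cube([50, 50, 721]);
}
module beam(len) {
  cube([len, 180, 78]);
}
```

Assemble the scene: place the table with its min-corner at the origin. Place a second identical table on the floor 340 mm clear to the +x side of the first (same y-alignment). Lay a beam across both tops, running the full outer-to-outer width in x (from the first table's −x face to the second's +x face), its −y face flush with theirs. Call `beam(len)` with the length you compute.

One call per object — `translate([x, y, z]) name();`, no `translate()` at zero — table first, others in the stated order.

table();
translate([997, 0, 0]) table();
translate([0, 0, 761]) beam(1654);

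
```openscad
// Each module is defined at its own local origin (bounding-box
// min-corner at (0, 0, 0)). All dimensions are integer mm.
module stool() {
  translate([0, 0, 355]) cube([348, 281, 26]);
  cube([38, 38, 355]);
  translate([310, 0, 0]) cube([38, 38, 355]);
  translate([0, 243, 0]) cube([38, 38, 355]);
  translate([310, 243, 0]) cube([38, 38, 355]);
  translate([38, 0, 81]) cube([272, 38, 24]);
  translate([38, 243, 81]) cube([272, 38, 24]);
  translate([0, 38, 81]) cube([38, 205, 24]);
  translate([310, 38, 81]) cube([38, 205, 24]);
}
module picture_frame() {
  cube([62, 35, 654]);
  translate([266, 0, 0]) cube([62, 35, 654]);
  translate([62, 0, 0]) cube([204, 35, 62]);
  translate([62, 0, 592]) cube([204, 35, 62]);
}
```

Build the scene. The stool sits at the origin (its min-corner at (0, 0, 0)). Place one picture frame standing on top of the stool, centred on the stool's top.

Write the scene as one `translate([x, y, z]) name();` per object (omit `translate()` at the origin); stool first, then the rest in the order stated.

stool();
translate([10, 123, 381]) picture_frame();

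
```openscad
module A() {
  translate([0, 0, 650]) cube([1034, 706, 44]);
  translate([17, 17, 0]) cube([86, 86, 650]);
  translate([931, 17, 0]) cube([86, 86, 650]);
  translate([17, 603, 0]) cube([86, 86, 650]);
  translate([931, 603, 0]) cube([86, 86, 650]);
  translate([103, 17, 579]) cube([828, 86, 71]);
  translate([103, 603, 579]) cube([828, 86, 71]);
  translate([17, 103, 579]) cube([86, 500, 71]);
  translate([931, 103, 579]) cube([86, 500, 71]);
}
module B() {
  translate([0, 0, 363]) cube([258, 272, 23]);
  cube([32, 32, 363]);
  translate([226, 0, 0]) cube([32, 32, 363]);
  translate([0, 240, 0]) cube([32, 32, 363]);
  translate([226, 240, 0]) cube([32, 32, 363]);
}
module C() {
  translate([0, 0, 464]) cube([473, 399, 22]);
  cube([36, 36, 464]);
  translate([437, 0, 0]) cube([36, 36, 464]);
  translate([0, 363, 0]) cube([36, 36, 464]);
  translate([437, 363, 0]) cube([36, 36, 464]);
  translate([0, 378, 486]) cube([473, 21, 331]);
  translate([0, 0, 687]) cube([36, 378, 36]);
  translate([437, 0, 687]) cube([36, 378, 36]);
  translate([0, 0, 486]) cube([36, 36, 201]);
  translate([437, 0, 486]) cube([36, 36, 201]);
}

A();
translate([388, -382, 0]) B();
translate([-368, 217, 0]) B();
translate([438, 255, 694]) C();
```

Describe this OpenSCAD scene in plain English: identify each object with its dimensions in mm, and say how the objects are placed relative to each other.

A is a table with a 1034×706 mm rectangular top, 44 mm thick, top surface at z = 694 mm, supported by four 86×86 mm square legs, each inset 17 mm from the nearest pair of top edges, running from the floor. Four apron rails, 86 mm thick and 71 mm tall, run between adjacent legs with their top edges flush with the underside of the top and their outer faces flush with the legs' outer faces.

B is a four-legged stool. The seat is 258×272 mm, 23 mm thick, top at z = 386 mm. It stands on four square legs, each 32×32 mm in cross-section, from z = 0 to the seat underside, each flush with a corner of the seat.

C is a chair: 473×399 mm seat, 22 mm thick, top at z = 486 mm, on four 36 mm square corner legs flush with the seat edges. A 21 mm thick backrest slab spans the full seat width, extending 331 mm above the seat top, its back face flush with the seat's +y edge. Two armrests of 36×36 mm section run along each side from the seat's front edge to the front of the backrest, top faces 237 mm above the seat top and outer faces flush with the seat's x-edges; a 36×36 mm post under the front of each armrest stands on the seat at the front corner.

Two stools sit around the table at the −y, −x sides. The chair is on top of the table.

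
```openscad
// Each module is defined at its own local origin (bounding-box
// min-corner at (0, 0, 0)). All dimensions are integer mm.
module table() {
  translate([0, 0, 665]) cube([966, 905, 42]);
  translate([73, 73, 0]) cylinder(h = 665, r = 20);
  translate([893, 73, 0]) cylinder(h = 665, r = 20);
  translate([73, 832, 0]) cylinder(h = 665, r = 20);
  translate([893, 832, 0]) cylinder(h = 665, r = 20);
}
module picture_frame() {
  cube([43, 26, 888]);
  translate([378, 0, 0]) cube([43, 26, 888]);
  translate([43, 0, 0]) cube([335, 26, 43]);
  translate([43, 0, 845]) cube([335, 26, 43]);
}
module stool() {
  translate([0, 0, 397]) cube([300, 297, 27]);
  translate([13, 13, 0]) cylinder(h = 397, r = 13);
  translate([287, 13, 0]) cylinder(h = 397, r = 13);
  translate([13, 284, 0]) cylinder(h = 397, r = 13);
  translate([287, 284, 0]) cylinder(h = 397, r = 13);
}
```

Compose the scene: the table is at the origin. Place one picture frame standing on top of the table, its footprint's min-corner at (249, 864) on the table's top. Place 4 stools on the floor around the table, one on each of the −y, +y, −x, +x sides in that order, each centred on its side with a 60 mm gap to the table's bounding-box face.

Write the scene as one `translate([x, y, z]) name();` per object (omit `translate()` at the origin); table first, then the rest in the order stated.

table();
translate([249, 864, 707]) picture_frame();
translate([333, -357, 0]) stool();
translate([333, 965, 0]) stool();
translate([-360, 304, 0]) stool();
translate([1026, 304, 0]) stool();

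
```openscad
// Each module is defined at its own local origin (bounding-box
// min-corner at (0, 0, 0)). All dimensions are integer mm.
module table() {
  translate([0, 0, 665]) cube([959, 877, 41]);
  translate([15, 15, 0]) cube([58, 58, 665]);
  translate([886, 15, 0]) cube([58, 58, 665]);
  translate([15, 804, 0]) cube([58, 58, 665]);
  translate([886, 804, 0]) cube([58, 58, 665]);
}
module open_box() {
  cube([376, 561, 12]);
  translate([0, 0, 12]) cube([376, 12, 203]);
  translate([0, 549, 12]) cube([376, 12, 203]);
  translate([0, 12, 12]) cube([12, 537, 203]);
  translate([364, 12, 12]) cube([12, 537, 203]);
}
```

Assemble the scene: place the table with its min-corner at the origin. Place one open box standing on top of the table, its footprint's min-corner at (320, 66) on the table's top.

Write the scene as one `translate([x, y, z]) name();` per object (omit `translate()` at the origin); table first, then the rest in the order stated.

table();
translate([320, 66, 706]) open_box();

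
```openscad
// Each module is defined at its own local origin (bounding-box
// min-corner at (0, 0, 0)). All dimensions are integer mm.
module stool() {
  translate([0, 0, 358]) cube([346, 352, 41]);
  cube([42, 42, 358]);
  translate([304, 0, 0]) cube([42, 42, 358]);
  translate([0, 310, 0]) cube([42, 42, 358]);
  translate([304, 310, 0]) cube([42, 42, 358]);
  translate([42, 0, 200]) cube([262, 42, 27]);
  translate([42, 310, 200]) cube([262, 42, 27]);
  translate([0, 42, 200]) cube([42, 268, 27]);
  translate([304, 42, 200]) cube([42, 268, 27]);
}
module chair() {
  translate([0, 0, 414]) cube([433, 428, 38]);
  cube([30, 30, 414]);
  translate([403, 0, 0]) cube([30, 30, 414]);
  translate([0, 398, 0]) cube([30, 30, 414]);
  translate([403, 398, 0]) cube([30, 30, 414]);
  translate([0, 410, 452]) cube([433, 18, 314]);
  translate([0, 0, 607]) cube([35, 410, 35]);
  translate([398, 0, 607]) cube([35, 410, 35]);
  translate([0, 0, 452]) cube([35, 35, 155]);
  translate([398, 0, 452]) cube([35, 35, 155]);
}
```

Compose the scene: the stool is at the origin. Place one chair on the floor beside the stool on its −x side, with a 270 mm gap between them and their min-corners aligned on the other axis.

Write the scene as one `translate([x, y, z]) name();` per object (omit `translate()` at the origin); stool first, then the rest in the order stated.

stool();
translate([-703, 0, 0]) chair();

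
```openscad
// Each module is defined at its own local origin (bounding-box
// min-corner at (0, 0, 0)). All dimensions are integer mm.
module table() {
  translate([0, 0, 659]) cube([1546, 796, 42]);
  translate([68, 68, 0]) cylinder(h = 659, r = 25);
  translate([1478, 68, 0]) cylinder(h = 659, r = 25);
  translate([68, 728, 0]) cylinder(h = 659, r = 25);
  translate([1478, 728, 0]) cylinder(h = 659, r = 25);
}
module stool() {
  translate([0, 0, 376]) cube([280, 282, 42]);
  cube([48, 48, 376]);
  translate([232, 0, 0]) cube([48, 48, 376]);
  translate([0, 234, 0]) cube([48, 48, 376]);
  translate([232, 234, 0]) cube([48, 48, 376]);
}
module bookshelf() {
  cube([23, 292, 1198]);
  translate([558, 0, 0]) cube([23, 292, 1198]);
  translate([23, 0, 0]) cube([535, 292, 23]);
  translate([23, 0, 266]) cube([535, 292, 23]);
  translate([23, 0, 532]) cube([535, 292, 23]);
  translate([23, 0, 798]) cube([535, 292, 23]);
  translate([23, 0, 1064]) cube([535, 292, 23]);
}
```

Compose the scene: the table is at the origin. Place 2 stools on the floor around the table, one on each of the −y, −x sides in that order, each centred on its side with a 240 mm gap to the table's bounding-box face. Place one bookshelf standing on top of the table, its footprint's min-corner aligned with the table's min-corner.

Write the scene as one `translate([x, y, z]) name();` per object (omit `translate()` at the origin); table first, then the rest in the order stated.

table();
translate([633, -522, 0]) stool();
translate([-520, 257, 0]) stool();
translate([0, 0, 701]) bookshelf();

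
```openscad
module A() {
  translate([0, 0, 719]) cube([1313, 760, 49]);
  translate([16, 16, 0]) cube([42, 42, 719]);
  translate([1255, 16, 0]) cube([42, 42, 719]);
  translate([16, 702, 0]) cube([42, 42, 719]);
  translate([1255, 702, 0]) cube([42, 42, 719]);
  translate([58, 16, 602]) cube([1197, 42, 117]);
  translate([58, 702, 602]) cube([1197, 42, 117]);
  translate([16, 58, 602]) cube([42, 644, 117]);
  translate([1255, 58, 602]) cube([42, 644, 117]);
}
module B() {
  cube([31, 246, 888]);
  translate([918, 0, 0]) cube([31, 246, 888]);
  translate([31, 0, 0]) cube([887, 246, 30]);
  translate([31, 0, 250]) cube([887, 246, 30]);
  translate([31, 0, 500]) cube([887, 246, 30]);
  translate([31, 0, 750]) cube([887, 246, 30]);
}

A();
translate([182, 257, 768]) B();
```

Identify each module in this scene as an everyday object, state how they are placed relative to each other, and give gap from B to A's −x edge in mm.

The bookshelf's min-x is at 182; the table's min-x is 0; gap = 182 mm.

A is a table. B is a bookshelf. The bookshelf is on top of the table, centred. The gap from the bookshelf to the table's −x edge is 182 mm.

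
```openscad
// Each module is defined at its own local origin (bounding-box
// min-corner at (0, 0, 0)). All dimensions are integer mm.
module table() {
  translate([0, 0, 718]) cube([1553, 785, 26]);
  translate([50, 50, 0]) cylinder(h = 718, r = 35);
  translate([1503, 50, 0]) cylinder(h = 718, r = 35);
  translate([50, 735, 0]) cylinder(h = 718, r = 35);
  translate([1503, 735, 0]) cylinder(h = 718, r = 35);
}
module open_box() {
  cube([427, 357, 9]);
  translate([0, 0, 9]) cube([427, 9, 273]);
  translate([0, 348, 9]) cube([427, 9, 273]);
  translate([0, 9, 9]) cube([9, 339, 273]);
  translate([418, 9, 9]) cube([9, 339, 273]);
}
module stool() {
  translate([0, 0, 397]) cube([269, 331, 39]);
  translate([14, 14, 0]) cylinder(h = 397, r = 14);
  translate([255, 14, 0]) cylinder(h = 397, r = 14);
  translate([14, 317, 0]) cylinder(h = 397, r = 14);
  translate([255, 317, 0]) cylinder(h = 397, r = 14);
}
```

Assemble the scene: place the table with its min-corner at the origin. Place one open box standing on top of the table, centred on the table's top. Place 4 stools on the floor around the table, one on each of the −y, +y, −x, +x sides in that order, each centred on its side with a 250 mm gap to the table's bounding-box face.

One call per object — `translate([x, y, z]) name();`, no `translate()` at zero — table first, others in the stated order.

table();
translate([563, 214, 744]) open_box();
translate([642, -581, 0]) stool();
translate([642, 1035, 0]) stool();
translate([-519, 227, 0]) stool();
translate([1803, 227, 0]) stool();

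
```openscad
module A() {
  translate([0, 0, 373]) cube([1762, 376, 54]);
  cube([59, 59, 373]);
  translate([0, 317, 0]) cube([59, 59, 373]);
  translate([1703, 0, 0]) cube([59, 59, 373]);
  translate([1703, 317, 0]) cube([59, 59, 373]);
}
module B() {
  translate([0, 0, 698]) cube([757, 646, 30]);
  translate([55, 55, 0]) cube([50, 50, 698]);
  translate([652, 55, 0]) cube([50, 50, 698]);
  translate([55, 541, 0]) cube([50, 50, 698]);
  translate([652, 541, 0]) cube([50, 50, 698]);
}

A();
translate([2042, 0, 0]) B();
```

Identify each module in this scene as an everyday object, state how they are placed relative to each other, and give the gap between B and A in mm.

A is a bench. B is a table. The table is on the floor beside the bench on its +x side. The gap between the table and the bench is 280 mm.

The table's nearest face is 280 mm from the bench's +x face.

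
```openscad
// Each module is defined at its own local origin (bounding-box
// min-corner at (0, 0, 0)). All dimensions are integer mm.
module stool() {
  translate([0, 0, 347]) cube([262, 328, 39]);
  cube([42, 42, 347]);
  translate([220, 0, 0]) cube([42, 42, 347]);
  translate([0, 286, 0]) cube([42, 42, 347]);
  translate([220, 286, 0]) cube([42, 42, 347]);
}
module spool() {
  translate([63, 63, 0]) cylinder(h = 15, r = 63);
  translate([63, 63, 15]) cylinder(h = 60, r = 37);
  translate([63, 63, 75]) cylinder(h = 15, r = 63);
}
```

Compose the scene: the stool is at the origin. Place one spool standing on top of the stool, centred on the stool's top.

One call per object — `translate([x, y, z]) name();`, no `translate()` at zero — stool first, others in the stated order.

stool();
translate([68, 101, 386]) spool();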